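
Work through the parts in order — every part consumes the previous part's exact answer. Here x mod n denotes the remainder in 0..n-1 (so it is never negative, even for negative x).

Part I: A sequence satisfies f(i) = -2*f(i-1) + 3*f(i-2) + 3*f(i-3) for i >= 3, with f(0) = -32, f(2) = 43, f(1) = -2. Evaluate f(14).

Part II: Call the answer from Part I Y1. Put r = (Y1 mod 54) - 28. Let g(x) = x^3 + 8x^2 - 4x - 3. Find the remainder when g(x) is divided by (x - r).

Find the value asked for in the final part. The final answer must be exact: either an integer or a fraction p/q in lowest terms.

Part I: f(3) = -2*(43) + 3*(-2) + 3*(-32) = -188; iterating: f(3)=-188, f(4)=499, f(5)=-1433, f(6)=3799, f(7)=-10400, f(8)=27898, f(9)=-75599, f(10)=203692, f(11)=-550487, f(12)=1485253, f(13)=-4010891, f(14)=10826080; answer 10826080
Part II: Y1 = 10826080; r = 24; remainder = value at the root: 1*(24)^3 + 8*(24)^2 - 4*(24)^1 - 3 = (13824) + (4608) + (-96) + (-3) = 18333; answer 18333

18333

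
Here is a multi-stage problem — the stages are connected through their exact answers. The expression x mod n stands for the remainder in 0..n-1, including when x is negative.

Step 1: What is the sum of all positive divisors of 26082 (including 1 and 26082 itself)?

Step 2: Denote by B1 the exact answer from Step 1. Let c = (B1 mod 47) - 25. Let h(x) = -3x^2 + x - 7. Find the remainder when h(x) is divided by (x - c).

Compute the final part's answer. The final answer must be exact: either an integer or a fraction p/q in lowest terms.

-857

Step 1: 26082 = 2 * 3^4 * 7 * 23; sigma = (1 + 2) * (1 + 3 + 9 + 27 + 81) * (1 + 7) * (1 + 23) = 3 * 121 * 8 * 24 = 69696; answer 69696
Step 2: B1 = 69696; c = 17; remainder = value at the root: -3*(17)^2 + 1*(17)^1 - 7 = (-867) + (17) + (-7) = -857; answer -857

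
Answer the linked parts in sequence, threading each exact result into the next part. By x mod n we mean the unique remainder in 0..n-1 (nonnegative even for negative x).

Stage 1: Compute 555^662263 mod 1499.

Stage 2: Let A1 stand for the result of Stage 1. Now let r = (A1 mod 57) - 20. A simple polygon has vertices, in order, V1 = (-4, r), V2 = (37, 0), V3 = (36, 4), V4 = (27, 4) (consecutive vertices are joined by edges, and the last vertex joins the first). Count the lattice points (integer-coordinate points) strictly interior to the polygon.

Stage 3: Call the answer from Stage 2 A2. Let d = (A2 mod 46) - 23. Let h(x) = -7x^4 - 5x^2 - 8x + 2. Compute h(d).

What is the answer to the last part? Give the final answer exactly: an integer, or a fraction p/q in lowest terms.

Stage 1: squarings mod 1499: 555^1=555, 555^2=730, 555^4=755, 555^8=405, 555^16=634, 555^32=224, 555^64=709, 555^128=516, 555^256=933, 555^512=1069, 555^1024=523, 555^2048=711, 555^4096=358, 555^8192=749, 555^16384=375, 555^32768=1218, 555^65536=1013, 555^131072=853, 555^262144=594, 555^524288=571; 555^662263 = 555^1 * 555^2 * 555^4 * 555^16 * 555^32 * 555^64 * 555^128 * 555^512 * 555^2048 * 555^4096 * 555^131072 * 555^524288 = 641 (mod 1499); answer 641
Stage 2: A1 = 641; r = -6; cross terms: (-4*0 - 37*-6)=222, (37*4 - 36*0)=148, (36*4 - 27*4)=36, (27*-6 - -4*4)=-146; twice the area = |260| = 260; area = 130; boundary points = 1 + 1 + 9 + 1 = 12; strictly interior points = area - boundary/2 + 1 = 125; answer 125
Stage 3: A2 = 125; d = 10; -7*(10)^4 - 5*(10)^2 - 8*(10)^1 + 2 = (-70000) + (-500) + (-80) + (2) = -70578; answer -70578

-70578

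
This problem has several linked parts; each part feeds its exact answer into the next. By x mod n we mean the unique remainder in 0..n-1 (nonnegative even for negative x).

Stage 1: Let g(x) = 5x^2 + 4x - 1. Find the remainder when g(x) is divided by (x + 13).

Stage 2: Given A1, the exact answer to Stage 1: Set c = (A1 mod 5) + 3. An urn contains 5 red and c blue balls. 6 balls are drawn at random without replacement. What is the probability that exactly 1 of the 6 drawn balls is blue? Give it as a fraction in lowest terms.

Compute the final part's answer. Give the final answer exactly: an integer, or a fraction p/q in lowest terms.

Stage 1: remainder = value at the root: 5*(-13)^2 + 4*(-13)^1 - 1 = (845) + (-52) + (-1) = 792; answer 792
Stage 2: A1 = 792; c = 5; total draws C(10,6) = 210; favorable C(5,1)*C(5,5) = 5; P = 1/42; answer 1/42

1/42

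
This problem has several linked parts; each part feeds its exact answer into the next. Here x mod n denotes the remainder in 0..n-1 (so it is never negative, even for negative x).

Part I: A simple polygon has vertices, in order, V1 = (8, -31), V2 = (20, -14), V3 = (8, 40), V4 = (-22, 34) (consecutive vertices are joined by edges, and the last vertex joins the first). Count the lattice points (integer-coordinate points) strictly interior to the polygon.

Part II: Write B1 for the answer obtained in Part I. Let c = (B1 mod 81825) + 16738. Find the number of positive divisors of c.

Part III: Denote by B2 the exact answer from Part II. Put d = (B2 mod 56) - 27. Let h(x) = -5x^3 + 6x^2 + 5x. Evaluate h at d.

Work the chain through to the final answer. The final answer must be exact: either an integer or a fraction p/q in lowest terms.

36366

Part I: cross terms: (8*-14 - 20*-31)=508, (20*40 - 8*-14)=912, (8*34 - -22*40)=1152, (-22*-31 - 8*34)=410; twice the area = |2982| = 2982; area = 1491; boundary points = 1 + 6 + 6 + 5 = 18; strictly interior points = area - boundary/2 + 1 = 1483; answer 1483
Part II: B1 = 1483; c = 18221; 18221 = 7 * 19 * 137; number of divisors = (1+1) * (1+1) * (1+1) = 8; answer 8
Part III: B2 = 8; d = -19; -5*(-19)^3 + 6*(-19)^2 + 5*(-19)^1 = (34295) + (2166) + (-95) = 36366; answer 36366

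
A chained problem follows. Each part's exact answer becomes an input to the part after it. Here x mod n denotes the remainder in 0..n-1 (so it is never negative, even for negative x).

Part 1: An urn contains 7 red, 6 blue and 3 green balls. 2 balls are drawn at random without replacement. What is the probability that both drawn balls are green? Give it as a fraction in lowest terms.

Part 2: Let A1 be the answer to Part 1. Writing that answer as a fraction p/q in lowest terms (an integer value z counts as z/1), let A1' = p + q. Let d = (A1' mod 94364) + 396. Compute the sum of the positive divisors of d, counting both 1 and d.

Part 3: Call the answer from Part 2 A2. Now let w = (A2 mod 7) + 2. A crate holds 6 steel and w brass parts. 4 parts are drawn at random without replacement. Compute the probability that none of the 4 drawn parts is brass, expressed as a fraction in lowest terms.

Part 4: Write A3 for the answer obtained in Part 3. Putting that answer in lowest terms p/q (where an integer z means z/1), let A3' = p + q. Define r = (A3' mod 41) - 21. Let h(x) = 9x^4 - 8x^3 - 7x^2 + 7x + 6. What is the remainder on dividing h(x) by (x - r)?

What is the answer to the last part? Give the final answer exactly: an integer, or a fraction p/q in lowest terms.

238387

Part 1: total draws C(16,2) = 120; favorable C(3,2) = 3; P = 1/40; answer 1/40
Part 2: A1 = 1/40; threaded value p + q = 41; d = 437; 437 = 19 * 23; sigma = (1 + 19) * (1 + 23) = 20 * 24 = 480; answer 480
Part 3: A2 = 480; w = 6; total draws C(12,4) = 495; favorable C(6,4) = 15; P = 1/33; answer 1/33
Part 4: A3 = 1/33; threaded value p + q = 34; r = 13; remainder = value at the root: 9*(13)^4 - 8*(13)^3 - 7*(13)^2 + 7*(13)^1 + 6 = (257049) + (-17576) + (-1183) + (91) + (6) = 238387; answer 238387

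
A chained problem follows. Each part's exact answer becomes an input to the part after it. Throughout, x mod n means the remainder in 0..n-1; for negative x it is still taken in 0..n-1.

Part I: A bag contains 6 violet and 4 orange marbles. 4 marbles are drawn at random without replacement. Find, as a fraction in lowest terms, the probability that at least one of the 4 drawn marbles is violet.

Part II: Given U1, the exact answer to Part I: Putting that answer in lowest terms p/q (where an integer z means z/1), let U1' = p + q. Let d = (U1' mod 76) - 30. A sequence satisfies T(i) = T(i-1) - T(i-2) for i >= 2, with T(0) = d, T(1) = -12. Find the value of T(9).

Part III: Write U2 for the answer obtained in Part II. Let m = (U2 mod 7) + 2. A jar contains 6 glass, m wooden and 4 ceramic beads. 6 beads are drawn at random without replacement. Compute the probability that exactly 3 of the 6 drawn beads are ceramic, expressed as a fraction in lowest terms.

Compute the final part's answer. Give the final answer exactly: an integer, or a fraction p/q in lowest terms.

Part I: total draws C(10,4) = 210; complement C(4,4) = 1; favorable 210 - 1 = 209; P = 209/210; answer 209/210
Part II: U1 = 209/210; threaded value p + q = 419; d = 9; T(2) = 1*(-12) - 1*(9) = -21; iterating: T(2)=-21, T(3)=-9, T(4)=12, T(5)=21, T(6)=9, T(7)=-12, T(8)=-21, T(9)=-9; answer -9
Part III: U2 = -9; m = 7; total draws C(17,6) = 12376; favorable C(4,3)*C(13,3) = 1144; P = 11/119; answer 11/119

11/119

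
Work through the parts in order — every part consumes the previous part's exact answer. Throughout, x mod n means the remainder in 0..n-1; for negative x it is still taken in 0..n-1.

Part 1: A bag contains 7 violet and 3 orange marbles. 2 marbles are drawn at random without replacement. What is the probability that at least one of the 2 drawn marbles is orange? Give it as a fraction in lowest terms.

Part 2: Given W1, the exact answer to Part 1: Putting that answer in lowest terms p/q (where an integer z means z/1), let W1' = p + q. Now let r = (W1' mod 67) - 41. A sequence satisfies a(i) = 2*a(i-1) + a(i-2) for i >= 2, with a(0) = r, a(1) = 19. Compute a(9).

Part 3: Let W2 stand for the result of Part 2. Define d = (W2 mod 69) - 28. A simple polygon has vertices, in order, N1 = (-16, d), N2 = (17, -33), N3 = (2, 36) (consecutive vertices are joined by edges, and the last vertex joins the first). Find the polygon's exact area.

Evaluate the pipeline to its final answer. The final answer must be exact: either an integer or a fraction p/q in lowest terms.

1377/2

Part 1: total draws C(10,2) = 45; complement C(7,2) = 21; favorable 45 - 21 = 24; P = 8/15; answer 8/15
Part 2: W1 = 8/15; threaded value p + q = 23; r = -18; a(2) = 2*(19) + 1*(-18) = 20; iterating: a(2)=20, a(3)=59, a(4)=138, a(5)=335, a(6)=808, a(7)=1951, a(8)=4710, a(9)=11371; answer 11371
Part 3: W2 = 11371; d = 27; cross terms: (-16*-33 - 17*27)=69, (17*36 - 2*-33)=678, (2*27 - -16*36)=630; twice the area = |1377| = 1377; area = 1377/2; answer 1377/2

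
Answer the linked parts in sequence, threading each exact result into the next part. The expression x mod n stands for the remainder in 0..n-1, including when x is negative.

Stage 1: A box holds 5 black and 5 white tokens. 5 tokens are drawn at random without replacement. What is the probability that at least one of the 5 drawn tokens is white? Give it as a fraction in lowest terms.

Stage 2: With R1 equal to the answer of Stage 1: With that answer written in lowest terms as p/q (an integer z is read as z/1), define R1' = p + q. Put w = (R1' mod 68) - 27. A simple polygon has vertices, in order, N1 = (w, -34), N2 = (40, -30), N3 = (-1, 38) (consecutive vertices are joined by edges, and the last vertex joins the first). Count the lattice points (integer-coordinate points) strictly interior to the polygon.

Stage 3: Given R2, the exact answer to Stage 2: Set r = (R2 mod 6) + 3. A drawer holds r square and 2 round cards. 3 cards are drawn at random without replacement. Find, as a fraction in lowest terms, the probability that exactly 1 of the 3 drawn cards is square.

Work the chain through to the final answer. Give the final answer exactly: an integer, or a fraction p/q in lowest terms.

Stage 1: total draws C(10,5) = 252; complement C(5,5) = 1; favorable 252 - 1 = 251; P = 251/252; answer 251/252
Stage 2: R1 = 251/252; threaded value p + q = 503; w = 0; cross terms: (0*-30 - 40*-34)=1360, (40*38 - -1*-30)=1490, (-1*-34 - 0*38)=34; twice the area = |2884| = 2884; area = 1442; boundary points = 4 + 1 + 1 = 6; strictly interior points = area - boundary/2 + 1 = 1440; answer 1440
Stage 3: R2 = 1440; r = 3; total draws C(5,3) = 10; favorable C(3,1)*C(2,2) = 3; P = 3/10; answer 3/10

3/10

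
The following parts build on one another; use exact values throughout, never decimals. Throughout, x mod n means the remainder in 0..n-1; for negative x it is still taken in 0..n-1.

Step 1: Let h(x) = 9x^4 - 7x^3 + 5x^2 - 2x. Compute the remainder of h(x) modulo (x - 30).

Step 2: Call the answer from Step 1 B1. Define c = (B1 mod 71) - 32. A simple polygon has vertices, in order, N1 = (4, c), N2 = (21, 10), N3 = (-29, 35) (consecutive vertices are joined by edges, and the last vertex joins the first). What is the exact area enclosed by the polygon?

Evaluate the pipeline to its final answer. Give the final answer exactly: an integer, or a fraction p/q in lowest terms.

Step 1: remainder = value at the root: 9*(30)^4 - 7*(30)^3 + 5*(30)^2 - 2*(30)^1 = (7290000) + (-189000) + (4500) + (-60) = 7105440; answer 7105440
Step 2: B1 = 7105440; c = 12; cross terms: (4*10 - 21*12)=-212, (21*35 - -29*10)=1025, (-29*12 - 4*35)=-488; twice the area = |325| = 325; area = 325/2; answer 325/2

325/2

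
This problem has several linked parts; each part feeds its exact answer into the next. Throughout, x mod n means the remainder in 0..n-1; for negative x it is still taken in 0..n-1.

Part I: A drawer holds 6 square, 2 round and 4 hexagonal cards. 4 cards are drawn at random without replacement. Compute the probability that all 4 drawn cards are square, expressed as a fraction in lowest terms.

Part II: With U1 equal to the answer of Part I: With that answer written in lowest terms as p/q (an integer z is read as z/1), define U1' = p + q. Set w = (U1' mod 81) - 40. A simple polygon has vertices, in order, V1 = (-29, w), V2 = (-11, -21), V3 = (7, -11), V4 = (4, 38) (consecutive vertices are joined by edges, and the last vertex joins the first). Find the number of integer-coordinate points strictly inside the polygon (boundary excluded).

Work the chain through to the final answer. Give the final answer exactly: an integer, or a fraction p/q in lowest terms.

Part I: total draws C(12,4) = 495; favorable C(6,4) = 15; P = 1/33; answer 1/33
Part II: U1 = 1/33; threaded value p + q = 34; w = -6; cross terms: (-29*-21 - -11*-6)=543, (-11*-11 - 7*-21)=268, (7*38 - 4*-11)=310, (4*-6 - -29*38)=1078; twice the area = |2199| = 2199; area = 2199/2; boundary points = 3 + 2 + 1 + 11 = 17; strictly interior points = area - boundary/2 + 1 = 1092; answer 1092

1092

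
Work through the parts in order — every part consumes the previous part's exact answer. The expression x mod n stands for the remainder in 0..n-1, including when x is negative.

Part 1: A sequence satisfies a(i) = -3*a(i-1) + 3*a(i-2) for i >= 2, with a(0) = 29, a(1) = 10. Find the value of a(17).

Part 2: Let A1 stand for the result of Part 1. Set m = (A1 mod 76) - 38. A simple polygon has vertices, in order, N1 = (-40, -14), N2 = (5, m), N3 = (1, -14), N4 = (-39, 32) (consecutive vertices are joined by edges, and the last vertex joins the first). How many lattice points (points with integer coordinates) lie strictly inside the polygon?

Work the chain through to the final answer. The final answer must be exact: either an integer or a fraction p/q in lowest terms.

Part 1: a(2) = -3*(10) + 3*(29) = 57; iterating: a(2)=57, a(3)=-141, a(4)=594, a(5)=-2205, a(6)=8397, a(7)=-31806, a(8)=120609, a(9)=-457245, a(10)=1733562, a(11)=-6572421, a(12)=24917949, a(13)=-94471110, a(14)=358167177, a(15)=-1357914861, a(16)=5148246114, a(17)=-19518482925; answer -19518482925
Part 2: A1 = -19518482925; m = -19; cross terms: (-40*-19 - 5*-14)=830, (5*-14 - 1*-19)=-51, (1*32 - -39*-14)=-514, (-39*-14 - -40*32)=1826; twice the area = |2091| = 2091; area = 2091/2; boundary points = 5 + 1 + 2 + 1 = 9; strictly interior points = area - boundary/2 + 1 = 1042; answer 1042

1042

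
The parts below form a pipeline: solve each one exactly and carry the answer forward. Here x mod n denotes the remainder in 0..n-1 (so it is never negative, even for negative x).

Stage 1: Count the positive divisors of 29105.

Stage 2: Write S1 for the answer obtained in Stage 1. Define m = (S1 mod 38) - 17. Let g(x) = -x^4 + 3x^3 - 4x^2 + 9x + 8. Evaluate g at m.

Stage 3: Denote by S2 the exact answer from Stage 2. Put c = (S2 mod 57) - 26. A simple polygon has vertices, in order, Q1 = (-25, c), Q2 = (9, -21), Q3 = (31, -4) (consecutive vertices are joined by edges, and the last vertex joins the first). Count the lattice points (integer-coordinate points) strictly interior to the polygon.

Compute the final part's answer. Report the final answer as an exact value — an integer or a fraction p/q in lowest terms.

Stage 1: 29105 = 5 * 5821; number of divisors = (1+1) * (1+1) = 4; answer 4
Stage 2: S1 = 4; m = -13; -1*(-13)^4 + 3*(-13)^3 - 4*(-13)^2 + 9*(-13)^1 + 8 = (-28561) + (-6591) + (-676) + (-117) + (8) = -35937; answer -35937
Stage 3: S2 = -35937; c = 4; cross terms: (-25*-21 - 9*4)=489, (9*-4 - 31*-21)=615, (31*4 - -25*-4)=24; twice the area = |1128| = 1128; area = 564; boundary points = 1 + 1 + 8 = 10; strictly interior points = area - boundary/2 + 1 = 560; answer 560

560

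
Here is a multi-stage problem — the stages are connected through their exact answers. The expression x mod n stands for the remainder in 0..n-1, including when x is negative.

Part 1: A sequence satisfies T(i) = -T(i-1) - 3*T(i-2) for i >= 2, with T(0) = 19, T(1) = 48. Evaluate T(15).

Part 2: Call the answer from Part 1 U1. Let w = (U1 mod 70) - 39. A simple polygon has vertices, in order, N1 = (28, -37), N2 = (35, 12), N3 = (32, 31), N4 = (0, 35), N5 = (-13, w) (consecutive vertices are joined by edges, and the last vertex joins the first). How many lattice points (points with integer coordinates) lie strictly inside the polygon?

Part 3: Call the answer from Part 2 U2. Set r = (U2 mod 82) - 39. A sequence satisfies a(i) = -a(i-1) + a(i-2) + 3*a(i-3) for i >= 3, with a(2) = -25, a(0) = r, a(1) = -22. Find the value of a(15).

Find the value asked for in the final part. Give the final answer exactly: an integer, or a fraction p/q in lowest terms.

4692

Part 1: T(2) = -1*(48) - 3*(19) = -105; iterating: T(2)=-105, T(3)=-39, T(4)=354, T(5)=-237, T(6)=-825, T(7)=1536, T(8)=939, T(9)=-5547, T(10)=2730, T(11)=13911, T(12)=-22101, T(13)=-19632, T(14)=85935, T(15)=-27039; answer -27039
Part 2: U1 = -27039; w = 12; cross terms: (28*12 - 35*-37)=1631, (35*31 - 32*12)=701, (32*35 - 0*31)=1120, (0*12 - -13*35)=455, (-13*-37 - 28*12)=145; twice the area = |4052| = 4052; area = 2026; boundary points = 7 + 1 + 4 + 1 + 1 = 14; strictly interior points = area - boundary/2 + 1 = 2020; answer 2020
Part 3: U2 = 2020; r = 13; a(3) = -1*(-25) + 1*(-22) + 3*(13) = 42; iterating: a(3)=42, a(4)=-133, a(5)=100, a(6)=-107, a(7)=-192, a(8)=385, a(9)=-898, a(10)=707, a(11)=-450, a(12)=-1537, a(13)=3208, a(14)=-6095, a(15)=4692; answer 4692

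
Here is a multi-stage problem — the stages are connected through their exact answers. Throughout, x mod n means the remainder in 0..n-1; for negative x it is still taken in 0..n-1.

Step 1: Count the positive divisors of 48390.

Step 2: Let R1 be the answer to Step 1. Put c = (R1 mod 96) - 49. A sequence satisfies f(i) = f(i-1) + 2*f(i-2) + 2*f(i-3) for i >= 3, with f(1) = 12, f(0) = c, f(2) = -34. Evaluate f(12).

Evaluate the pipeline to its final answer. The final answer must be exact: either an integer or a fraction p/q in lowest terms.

-100228

Step 1: 48390 = 2 * 3 * 5 * 1613; number of divisors = (1+1) * (1+1) * (1+1) * (1+1) = 16; answer 16
Step 2: R1 = 16; c = -33; f(3) = 1*(-34) + 2*(12) + 2*(-33) = -76; iterating: f(3)=-76, f(4)=-120, f(5)=-340, f(6)=-732, f(7)=-1652, f(8)=-3796, f(9)=-8564, f(10)=-19460, f(11)=-44180, f(12)=-100228; answer -100228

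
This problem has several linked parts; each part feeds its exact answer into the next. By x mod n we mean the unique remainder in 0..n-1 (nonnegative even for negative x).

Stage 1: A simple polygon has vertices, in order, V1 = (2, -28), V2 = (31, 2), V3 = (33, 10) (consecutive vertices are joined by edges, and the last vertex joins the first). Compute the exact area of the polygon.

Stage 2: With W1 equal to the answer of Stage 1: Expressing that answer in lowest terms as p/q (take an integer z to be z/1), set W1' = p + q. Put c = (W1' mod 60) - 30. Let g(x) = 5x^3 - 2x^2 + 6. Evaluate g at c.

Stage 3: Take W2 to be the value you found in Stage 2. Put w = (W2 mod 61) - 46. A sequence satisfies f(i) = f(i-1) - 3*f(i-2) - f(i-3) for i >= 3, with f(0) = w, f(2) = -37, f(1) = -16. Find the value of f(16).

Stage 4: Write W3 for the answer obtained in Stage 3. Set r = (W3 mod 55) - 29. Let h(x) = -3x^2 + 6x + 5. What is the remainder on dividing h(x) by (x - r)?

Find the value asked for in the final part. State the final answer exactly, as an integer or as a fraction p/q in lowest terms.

Stage 1: cross terms: (2*2 - 31*-28)=872, (31*10 - 33*2)=244, (33*-28 - 2*10)=-944; twice the area = |172| = 172; area = 86; answer 86
Stage 2: W1 = 86; threaded value p + q = 87; c = -3; 5*(-3)^3 - 2*(-3)^2 + 6 = (-135) + (-18) + (6) = -147; answer -147
Stage 3: W2 = -147; w = -10; f(3) = 1*(-37) - 3*(-16) - 1*(-10) = 21; iterating: f(3)=21, f(4)=148, f(5)=122, f(6)=-343, f(7)=-857, f(8)=50, f(9)=2964, f(10)=3671, f(11)=-5271, f(12)=-19248, f(13)=-7106, f(14)=55909, f(15)=96475, f(16)=-64146; answer -64146
Stage 4: W3 = -64146; r = 10; remainder = value at the root: -3*(10)^2 + 6*(10)^1 + 5 = (-300) + (60) + (5) = -235; answer -235

-235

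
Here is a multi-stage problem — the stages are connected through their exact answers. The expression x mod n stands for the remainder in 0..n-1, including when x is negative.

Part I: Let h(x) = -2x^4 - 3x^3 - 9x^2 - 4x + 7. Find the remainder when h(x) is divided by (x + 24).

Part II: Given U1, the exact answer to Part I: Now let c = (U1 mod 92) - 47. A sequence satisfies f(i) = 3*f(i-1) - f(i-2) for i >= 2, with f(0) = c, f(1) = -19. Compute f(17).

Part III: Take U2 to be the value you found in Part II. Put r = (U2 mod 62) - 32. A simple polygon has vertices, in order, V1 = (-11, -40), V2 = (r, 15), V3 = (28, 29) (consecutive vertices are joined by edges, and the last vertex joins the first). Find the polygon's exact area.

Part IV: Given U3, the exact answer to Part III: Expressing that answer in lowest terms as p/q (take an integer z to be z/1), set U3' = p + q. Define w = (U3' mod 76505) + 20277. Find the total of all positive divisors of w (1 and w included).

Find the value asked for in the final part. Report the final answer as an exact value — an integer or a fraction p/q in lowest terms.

36960

Part I: remainder = value at the root: -2*(-24)^4 - 3*(-24)^3 - 9*(-24)^2 - 4*(-24)^1 + 7 = (-663552) + (41472) + (-5184) + (96) + (7) = -627161; answer -627161
Part II: U1 = -627161; c = -44; f(2) = 3*(-19) - 1*(-44) = -13; iterating: f(2)=-13, f(3)=-20, f(4)=-47, f(5)=-121, f(6)=-316, f(7)=-827, f(8)=-2165, f(9)=-5668, f(10)=-14839, f(11)=-38849, f(12)=-101708, f(13)=-266275, f(14)=-697117, f(15)=-1825076, f(16)=-4778111, f(17)=-12509257; answer -12509257
Part III: U2 = -12509257; r = 17; cross terms: (-11*15 - 17*-40)=515, (17*29 - 28*15)=73, (28*-40 - -11*29)=-801; twice the area = |-213| = 213; area = 213/2; answer 213/2
Part IV: U3 = 213/2; threaded value p + q = 215; w = 20492; 20492 = 2^2 * 47 * 109; sigma = (1 + 2 + 4) * (1 + 47) * (1 + 109) = 7 * 48 * 110 = 36960; answer 36960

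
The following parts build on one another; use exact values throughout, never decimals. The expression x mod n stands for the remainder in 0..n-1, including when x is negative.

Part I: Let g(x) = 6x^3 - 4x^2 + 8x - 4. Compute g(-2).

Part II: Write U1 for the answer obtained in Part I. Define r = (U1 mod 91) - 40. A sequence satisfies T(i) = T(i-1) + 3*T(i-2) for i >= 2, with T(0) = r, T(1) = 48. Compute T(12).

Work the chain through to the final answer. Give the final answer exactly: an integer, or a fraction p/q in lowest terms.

30063

Part I: 6*(-2)^3 - 4*(-2)^2 + 8*(-2)^1 - 4 = (-48) + (-16) + (-16) + (-4) = -84; answer -84
Part II: U1 = -84; r = -33; T(2) = 1*(48) + 3*(-33) = -51; iterating: T(2)=-51, T(3)=93, T(4)=-60, T(5)=219, T(6)=39, T(7)=696, T(8)=813, T(9)=2901, T(10)=5340, T(11)=14043, T(12)=30063; answer 30063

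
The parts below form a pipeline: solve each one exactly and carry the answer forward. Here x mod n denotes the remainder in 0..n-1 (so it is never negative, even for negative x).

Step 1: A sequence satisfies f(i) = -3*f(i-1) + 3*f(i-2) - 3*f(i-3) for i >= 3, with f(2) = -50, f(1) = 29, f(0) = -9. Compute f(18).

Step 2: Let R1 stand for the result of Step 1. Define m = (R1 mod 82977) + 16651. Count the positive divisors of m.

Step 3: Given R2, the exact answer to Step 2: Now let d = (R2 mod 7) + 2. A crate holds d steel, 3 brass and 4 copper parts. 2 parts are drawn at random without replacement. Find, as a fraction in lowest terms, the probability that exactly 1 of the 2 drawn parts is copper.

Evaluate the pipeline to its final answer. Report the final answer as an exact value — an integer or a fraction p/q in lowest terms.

Step 1: f(3) = -3*(-50) + 3*(29) - 3*(-9) = 264; iterating: f(3)=264, f(4)=-1029, f(5)=4029, f(6)=-15966, f(7)=63072, f(8)=-249201, f(9)=984717, f(10)=-3890970, f(11)=15374664, f(12)=-60751053, f(13)=240050061, f(14)=-948527334, f(15)=3747985344, f(16)=-14809688217, f(17)=58518602685, f(18)=-231228828738; answer -231228828738
Step 2: R1 = -231228828738; m = 40687; 40687 = 23 * 29 * 61; number of divisors = (1+1) * (1+1) * (1+1) = 8; answer 8
Step 3: R2 = 8; d = 3; total draws C(10,2) = 45; favorable C(4,1)*C(6,1) = 24; P = 8/15; answer 8/15

8/15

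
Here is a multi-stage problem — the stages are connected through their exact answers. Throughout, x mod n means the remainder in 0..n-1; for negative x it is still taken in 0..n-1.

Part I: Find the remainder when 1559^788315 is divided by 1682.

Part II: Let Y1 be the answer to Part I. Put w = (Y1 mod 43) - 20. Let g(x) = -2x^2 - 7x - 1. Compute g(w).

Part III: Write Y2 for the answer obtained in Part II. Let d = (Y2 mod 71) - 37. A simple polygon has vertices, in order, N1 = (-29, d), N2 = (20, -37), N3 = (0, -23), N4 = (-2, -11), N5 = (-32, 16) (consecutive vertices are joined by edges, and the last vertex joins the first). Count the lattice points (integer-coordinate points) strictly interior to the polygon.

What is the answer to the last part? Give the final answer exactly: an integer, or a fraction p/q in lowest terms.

Part I: squarings mod 1682: 1559^1=1559, 1559^2=1673, 1559^4=81, 1559^8=1515, 1559^16=977, 1559^32=835, 1559^64=877, 1559^128=455, 1559^256=139, 1559^512=819, 1559^1024=1325, 1559^2048=1299, 1559^4096=355, 1559^8192=1557, 1559^16384=487, 1559^32768=7, 1559^65536=49, 1559^131072=719, 1559^262144=587, 1559^524288=1441; 1559^788315 = 1559^1 * 1559^2 * 1559^8 * 1559^16 * 1559^64 * 1559^256 * 1559^512 * 1559^1024 * 1559^262144 * 1559^524288 = 1165 (mod 1682); answer 1165
Part II: Y1 = 1165; w = -16; -2*(-16)^2 - 7*(-16)^1 - 1 = (-512) + (112) + (-1) = -401; answer -401
Part III: Y2 = -401; d = -12; cross terms: (-29*-37 - 20*-12)=1313, (20*-23 - 0*-37)=-460, (0*-11 - -2*-23)=-46, (-2*16 - -32*-11)=-384, (-32*-12 - -29*16)=848; twice the area = |1271| = 1271; area = 1271/2; boundary points = 1 + 2 + 2 + 3 + 1 = 9; strictly interior points = area - boundary/2 + 1 = 632; answer 632

632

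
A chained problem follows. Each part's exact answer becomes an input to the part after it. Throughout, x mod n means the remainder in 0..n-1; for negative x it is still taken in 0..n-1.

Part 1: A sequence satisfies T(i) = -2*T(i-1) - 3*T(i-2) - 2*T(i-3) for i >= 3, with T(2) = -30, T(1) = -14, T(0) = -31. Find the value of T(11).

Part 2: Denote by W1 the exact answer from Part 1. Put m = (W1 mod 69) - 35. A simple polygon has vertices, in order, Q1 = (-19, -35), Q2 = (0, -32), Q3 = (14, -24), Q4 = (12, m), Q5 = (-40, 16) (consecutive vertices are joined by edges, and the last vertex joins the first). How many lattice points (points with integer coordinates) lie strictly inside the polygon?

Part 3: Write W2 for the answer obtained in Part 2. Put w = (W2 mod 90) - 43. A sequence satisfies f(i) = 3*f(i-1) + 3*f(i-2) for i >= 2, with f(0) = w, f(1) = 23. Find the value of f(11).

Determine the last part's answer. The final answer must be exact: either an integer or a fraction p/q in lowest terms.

Part 1: T(3) = -2*(-30) - 3*(-14) - 2*(-31) = 164; iterating: T(3)=164, T(4)=-210, T(5)=-12, T(6)=326, T(7)=-196, T(8)=-562, T(9)=1060, T(10)=-42, T(11)=-1972; answer -1972
Part 2: W1 = -1972; m = -6; cross terms: (-19*-32 - 0*-35)=608, (0*-24 - 14*-32)=448, (14*-6 - 12*-24)=204, (12*16 - -40*-6)=-48, (-40*-35 - -19*16)=1704; twice the area = |2916| = 2916; area = 1458; boundary points = 1 + 2 + 2 + 2 + 3 = 10; strictly interior points = area - boundary/2 + 1 = 1454; answer 1454
Part 3: W2 = 1454; w = -29; f(2) = 3*(23) + 3*(-29) = -18; iterating: f(2)=-18, f(3)=15, f(4)=-9, f(5)=18, f(6)=27, f(7)=135, f(8)=486, f(9)=1863, f(10)=7047, f(11)=26730; answer 26730

26730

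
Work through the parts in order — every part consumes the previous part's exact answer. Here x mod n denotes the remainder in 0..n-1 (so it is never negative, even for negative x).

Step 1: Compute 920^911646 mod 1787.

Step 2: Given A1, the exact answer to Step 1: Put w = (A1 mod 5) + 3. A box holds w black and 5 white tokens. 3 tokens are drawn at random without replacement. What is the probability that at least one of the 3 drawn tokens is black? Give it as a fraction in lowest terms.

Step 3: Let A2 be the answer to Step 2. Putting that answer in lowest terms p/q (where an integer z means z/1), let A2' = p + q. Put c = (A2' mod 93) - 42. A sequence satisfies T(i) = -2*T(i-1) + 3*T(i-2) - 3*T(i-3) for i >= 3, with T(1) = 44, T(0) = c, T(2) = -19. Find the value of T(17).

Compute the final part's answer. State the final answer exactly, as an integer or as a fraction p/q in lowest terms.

Step 1: squarings mod 1787: 920^1=920, 920^2=1149, 920^4=1395, 920^8=1769, 920^16=324, 920^32=1330, 920^64=1557, 920^128=1077, 920^256=166, 920^512=751, 920^1024=1096, 920^2048=352, 920^4096=601, 920^8192=227, 920^16384=1493, 920^32768=660, 920^65536=1359, 920^131072=910, 920^262144=719, 920^524288=518; 920^911646 = 920^2 * 920^4 * 920^8 * 920^16 * 920^256 * 920^2048 * 920^8192 * 920^16384 * 920^32768 * 920^65536 * 920^262144 * 920^524288 = 686 (mod 1787); answer 686
Step 2: A1 = 686; w = 4; total draws C(9,3) = 84; complement C(5,3) = 10; favorable 84 - 10 = 74; P = 37/42; answer 37/42
Step 3: A2 = 37/42; threaded value p + q = 79; c = 37; T(3) = -2*(-19) + 3*(44) - 3*(37) = 59; iterating: T(3)=59, T(4)=-307, T(5)=848, T(6)=-2794, T(7)=9053, T(8)=-29032, T(9)=93605, T(10)=-301465, T(11)=970841, T(12)=-3126892, T(13)=10070702, T(14)=-32434603, T(15)=104461988, T(16)=-336439891, T(17)=1083569555; answer 1083569555

1083569555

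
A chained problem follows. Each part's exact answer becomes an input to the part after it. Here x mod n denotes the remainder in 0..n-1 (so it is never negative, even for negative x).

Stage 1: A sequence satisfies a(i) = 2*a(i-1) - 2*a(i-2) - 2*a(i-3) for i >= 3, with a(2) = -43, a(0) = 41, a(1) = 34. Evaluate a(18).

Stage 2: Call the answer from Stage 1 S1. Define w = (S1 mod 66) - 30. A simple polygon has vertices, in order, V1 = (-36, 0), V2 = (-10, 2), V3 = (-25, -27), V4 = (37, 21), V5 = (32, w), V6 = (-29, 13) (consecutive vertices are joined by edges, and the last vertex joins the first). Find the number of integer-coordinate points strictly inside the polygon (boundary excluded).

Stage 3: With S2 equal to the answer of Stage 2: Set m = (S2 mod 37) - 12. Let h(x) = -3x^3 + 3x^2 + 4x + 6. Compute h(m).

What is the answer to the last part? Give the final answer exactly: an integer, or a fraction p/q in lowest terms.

Stage 1: a(3) = 2*(-43) - 2*(34) - 2*(41) = -236; iterating: a(3)=-236, a(4)=-454, a(5)=-350, a(6)=680, a(7)=2968, a(8)=5276, a(9)=3256, a(10)=-9976, a(11)=-37016, a(12)=-60592, a(13)=-27200, a(14)=140816, a(15)=457216, a(16)=687200, a(17)=178336, a(18)=-1932160; answer -1932160
Stage 2: S1 = -1932160; w = 26; cross terms: (-36*2 - -10*0)=-72, (-10*-27 - -25*2)=320, (-25*21 - 37*-27)=474, (37*26 - 32*21)=290, (32*13 - -29*26)=1170, (-29*0 - -36*13)=468; twice the area = |2650| = 2650; area = 1325; boundary points = 2 + 1 + 2 + 5 + 1 + 1 = 12; strictly interior points = area - boundary/2 + 1 = 1320; answer 1320
Stage 3: S2 = 1320; m = 13; -3*(13)^3 + 3*(13)^2 + 4*(13)^1 + 6 = (-6591) + (507) + (52) + (6) = -6026; answer -6026

-6026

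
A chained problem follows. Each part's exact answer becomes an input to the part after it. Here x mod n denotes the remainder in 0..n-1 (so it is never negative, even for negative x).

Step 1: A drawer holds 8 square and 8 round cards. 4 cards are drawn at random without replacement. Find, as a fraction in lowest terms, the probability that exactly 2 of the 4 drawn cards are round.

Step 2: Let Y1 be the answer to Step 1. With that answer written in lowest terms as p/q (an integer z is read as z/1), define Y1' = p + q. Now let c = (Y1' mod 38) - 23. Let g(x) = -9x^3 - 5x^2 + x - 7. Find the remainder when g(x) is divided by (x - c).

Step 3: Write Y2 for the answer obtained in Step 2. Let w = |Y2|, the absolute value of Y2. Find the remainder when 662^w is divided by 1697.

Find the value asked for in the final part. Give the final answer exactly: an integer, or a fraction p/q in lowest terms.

Step 1: total draws C(16,4) = 1820; favorable C(8,2)*C(8,2) = 784; P = 28/65; answer 28/65
Step 2: Y1 = 28/65; threaded value p + q = 93; c = -6; remainder = value at the root: -9*(-6)^3 - 5*(-6)^2 + 1*(-6)^1 - 7 = (1944) + (-180) + (-6) + (-7) = 1751; answer 1751
Step 3: Y2 = 1751; w = 1751; squarings mod 1697: 662^1=662, 662^2=418, 662^4=1630, 662^8=1095, 662^16=943, 662^32=21, 662^64=441, 662^128=1023, 662^256=1177, 662^512=577, 662^1024=317; 662^1751 = 662^1 * 662^2 * 662^4 * 662^16 * 662^64 * 662^128 * 662^512 * 662^1024 = 1110 (mod 1697); answer 1110

1110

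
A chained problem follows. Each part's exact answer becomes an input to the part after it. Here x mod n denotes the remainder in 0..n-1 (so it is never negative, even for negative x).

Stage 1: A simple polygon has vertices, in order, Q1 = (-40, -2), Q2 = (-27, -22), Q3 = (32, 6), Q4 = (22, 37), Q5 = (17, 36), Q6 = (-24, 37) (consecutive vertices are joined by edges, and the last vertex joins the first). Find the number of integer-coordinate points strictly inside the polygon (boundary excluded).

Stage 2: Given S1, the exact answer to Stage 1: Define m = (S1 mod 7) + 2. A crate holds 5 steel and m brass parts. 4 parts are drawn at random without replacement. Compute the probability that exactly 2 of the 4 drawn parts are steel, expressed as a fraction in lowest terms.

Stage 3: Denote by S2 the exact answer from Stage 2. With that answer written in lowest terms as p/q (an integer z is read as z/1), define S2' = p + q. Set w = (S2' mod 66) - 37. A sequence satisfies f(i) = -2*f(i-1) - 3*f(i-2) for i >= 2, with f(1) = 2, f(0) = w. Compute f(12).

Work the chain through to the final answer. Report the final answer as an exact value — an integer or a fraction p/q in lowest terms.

Stage 1: cross terms: (-40*-22 - -27*-2)=826, (-27*6 - 32*-22)=542, (32*37 - 22*6)=1052, (22*36 - 17*37)=163, (17*37 - -24*36)=1493, (-24*-2 - -40*37)=1528; twice the area = |5604| = 5604; area = 2802; boundary points = 1 + 1 + 1 + 1 + 1 + 1 = 6; strictly interior points = area - boundary/2 + 1 = 2800; answer 2800
Stage 2: S1 = 2800; m = 2; total draws C(7,4) = 35; favorable C(5,2)*C(2,2) = 10; P = 2/7; answer 2/7
Stage 3: S2 = 2/7; threaded value p + q = 9; w = -28; f(2) = -2*(2) - 3*(-28) = 80; iterating: f(2)=80, f(3)=-166, f(4)=92, f(5)=314, f(6)=-904, f(7)=866, f(8)=980, f(9)=-4558, f(10)=6176, f(11)=1322, f(12)=-21172; answer -21172

-21172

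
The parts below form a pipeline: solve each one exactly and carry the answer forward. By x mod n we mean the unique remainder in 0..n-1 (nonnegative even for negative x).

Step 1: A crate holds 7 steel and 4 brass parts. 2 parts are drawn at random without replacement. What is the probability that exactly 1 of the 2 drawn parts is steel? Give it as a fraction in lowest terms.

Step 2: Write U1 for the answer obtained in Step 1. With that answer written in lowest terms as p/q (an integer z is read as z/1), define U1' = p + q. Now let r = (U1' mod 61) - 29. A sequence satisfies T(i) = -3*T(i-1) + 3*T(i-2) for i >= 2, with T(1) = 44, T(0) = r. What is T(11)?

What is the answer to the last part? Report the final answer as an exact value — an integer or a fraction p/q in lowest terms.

25147341

Step 1: total draws C(11,2) = 55; favorable C(7,1)*C(4,1) = 28; P = 28/55; answer 28/55
Step 2: U1 = 28/55; threaded value p + q = 83; r = -7; T(2) = -3*(44) + 3*(-7) = -153; iterating: T(2)=-153, T(3)=591, T(4)=-2232, T(5)=8469, T(6)=-32103, T(7)=121716, T(8)=-461457, T(9)=1749519, T(10)=-6632928, T(11)=25147341; answer 25147341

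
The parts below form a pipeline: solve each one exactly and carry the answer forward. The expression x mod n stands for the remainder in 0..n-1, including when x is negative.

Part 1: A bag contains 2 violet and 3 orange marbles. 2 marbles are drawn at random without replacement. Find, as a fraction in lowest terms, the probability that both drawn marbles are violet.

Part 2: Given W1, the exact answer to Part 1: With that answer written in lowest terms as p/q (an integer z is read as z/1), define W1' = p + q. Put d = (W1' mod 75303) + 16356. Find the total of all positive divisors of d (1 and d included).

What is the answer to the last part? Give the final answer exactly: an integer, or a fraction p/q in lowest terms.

Part 1: total draws C(5,2) = 10; favorable C(2,2) = 1; P = 1/10; answer 1/10
Part 2: W1 = 1/10; threaded value p + q = 11; d = 16367; 16367 = 13 * 1259; sigma = (1 + 13) * (1 + 1259) = 14 * 1260 = 17640; answer 17640

17640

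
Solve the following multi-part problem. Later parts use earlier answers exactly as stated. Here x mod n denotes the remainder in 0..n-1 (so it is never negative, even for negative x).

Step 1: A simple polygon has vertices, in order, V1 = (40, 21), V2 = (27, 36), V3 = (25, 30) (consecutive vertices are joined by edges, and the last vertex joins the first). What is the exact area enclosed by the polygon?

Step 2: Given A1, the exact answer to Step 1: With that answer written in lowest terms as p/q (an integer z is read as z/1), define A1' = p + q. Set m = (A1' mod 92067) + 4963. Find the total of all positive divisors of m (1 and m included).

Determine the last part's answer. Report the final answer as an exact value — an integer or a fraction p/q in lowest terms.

Step 1: cross terms: (40*36 - 27*21)=873, (27*30 - 25*36)=-90, (25*21 - 40*30)=-675; twice the area = |108| = 108; area = 54; answer 54
Step 2: A1 = 54; threaded value p + q = 55; m = 5018; 5018 = 2 * 13 * 193; sigma = (1 + 2) * (1 + 13) * (1 + 193) = 3 * 14 * 194 = 8148; answer 8148

8148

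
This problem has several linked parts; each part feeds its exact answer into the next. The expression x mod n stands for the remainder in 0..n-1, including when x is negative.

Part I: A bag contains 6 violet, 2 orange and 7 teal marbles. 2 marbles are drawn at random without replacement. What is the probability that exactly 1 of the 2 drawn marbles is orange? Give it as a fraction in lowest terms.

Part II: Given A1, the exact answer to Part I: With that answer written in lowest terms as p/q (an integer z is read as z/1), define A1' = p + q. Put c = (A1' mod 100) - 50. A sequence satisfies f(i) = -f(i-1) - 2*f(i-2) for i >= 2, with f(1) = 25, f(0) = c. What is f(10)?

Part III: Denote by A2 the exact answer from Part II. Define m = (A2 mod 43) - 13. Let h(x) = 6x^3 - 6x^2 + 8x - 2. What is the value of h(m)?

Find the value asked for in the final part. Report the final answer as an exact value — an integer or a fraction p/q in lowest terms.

Part I: total draws C(15,2) = 105; favorable C(2,1)*C(13,1) = 26; P = 26/105; answer 26/105
Part II: A1 = 26/105; threaded value p + q = 131; c = -19; f(2) = -1*(25) - 2*(-19) = 13; iterating: f(2)=13, f(3)=-63, f(4)=37, f(5)=89, f(6)=-163, f(7)=-15, f(8)=341, f(9)=-311, f(10)=-371; answer -371
Part III: A2 = -371; m = 3; 6*(3)^3 - 6*(3)^2 + 8*(3)^1 - 2 = (162) + (-54) + (24) + (-2) = 130; answer 130

130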